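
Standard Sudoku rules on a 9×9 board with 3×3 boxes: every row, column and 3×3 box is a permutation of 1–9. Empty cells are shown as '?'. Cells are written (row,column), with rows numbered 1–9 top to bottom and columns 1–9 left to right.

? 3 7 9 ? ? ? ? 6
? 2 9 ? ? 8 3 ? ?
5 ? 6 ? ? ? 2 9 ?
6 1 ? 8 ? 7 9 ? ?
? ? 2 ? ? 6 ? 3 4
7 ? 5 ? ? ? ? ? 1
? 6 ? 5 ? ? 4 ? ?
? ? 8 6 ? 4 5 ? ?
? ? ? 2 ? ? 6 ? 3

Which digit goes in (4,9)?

2

(5,4) = 1: row 5 has {2,3,4,6}; col 4 has {2,5,6,8,9}; box has {6,7,8} → only 1 remains.
(6,7) = 8: row 6 has {1,5,7}; col 7 has {2,3,4,5,6,9}; box has {1,3,4,9} → only 8 remains.
(1,7) = 1: row 1 has {3,6,7,9}; col 7 has {2,3,4,5,6,8,9}; box has {2,3,6,9} → only 1 remains.
(5,7) = 7: row 5 has {1,2,3,4,6}; col 7 has {1,2,3,4,5,6,8,9}; box has {1,3,4,8,9} → only 7 remains.
(2,5) = 6: in row 2, 6 can only go here (every other open cell in that row sees a 6).
(2,1) = 1: in row 2, 1 can only go here (every other open cell in that row sees a 1).
(5,5) = 5: in row 5, 5 can only go here (every other open cell in that row sees a 5).
(6,8) = 6: in row 6, 6 can only go here (every other open cell in that row sees a 6).
(9,2) = 5: in row 9, 5 can only go here (every other open cell in that row sees a 5).
(8,2) = 7: in column 2, 7 can only go here (every other open cell in that column sees a 7).
(1,6) = 5: in column 6, 5 can only go here (every other open cell in that column sees a 5).
(1,5) = 2: in row 1, 2 can only go here (every other open cell in that row sees a 2).
(6,6) = 2: in row 6, 2 can only go here (every other open cell in that row sees a 2).
(4,3) = 3: in box 4, 3 can only go here (every other open cell in that box sees a 3).
(4,5) = 4: row 4 has {1,3,6,7,8,9}; col 5 has {2,5,6}; box has {1,2,5,6,7,8} → only 4 remains.
(6,4) = 3: row 6 has {1,2,5,6,7,8}; col 4 has {1,2,5,6,8,9}; box has {1,2,4,5,6,7,8} → only 3 remains.
(6,5) = 9: row 6 has {1,2,3,5,6,7,8}; col 5 has {2,4,5,6}; box has {1,2,3,4,5,6,7,8} → only 9 remains.
(7,3) = 1: row 7 has {4,5,6}; col 3 has {2,3,5,6,7,8,9}; box has {5,6,7,8} → only 1 remains.
(9,3) = 4: row 9 has {2,3,5,6}; col 3 has {1,2,3,5,6,7,8,9}; box has {1,5,6,7,8} → only 4 remains.
(6,2) = 4: row 6 has {1,2,3,5,6,7,8,9}; col 2 has {1,2,3,5,6,7}; box has {1,2,3,5,6,7} → only 4 remains.
(9,1) = 9: row 9 has {2,3,4,5,6}; col 1 has {1,5,6,7}; box has {1,4,5,6,7,8} → only 9 remains.
(9,6) = 1: row 9 has {2,3,4,5,6,9}; col 6 has {2,4,5,6,7,8}; box has {2,4,5,6} → only 1 remains.
(3,2) = 8: row 3 has {2,5,6,9}; col 2 has {1,2,3,4,5,6,7}; box has {1,2,3,5,6,7,9} → only 8 remains.
(3,6) = 3: row 3 has {2,5,6,8,9}; col 6 has {1,2,4,5,6,7,8}; box has {2,5,6,8,9} → only 3 remains.
(3,9) = 7: row 3 has {2,3,5,6,8,9}; col 9 has {1,3,4,6}; box has {1,2,3,6,9} → only 7 remains.
(5,1) = 8: row 5 has {1,2,3,4,5,6,7}; col 1 has {1,5,6,7,9}; box has {1,2,3,4,5,6,7} → only 8 remains.
(5,2) = 9: row 5 has {1,2,3,4,5,6,7,8}; col 2 has {1,2,3,4,5,6,7,8}; box has {1,2,3,4,5,6,7,8} → only 9 remains.
(7,6) = 9: row 7 has {1,4,5,6}; col 6 has {1,2,3,4,5,6,7,8}; box has {1,2,4,5,6} → only 9 remains.
(8,5) = 3: row 8 has {4,5,6,7,8}; col 5 has {2,4,5,6,9}; box has {1,2,4,5,6,9} → only 3 remains.
(1,1) = 4: row 1 has {1,2,3,5,6,7,9}; col 1 has {1,5,6,7,8,9}; box has {1,2,3,5,6,7,8,9} → only 4 remains.
(1,8) = 8: row 1 has {1,2,3,4,5,6,7,9}; col 8 has {3,6,9}; box has {1,2,3,6,7,9} → only 8 remains.
(2,9) = 5: row 2 has {1,2,3,6,8,9}; col 9 has {1,3,4,6,7}; box has {1,2,3,6,7,8,9} → only 5 remains.
(3,4) = 4: row 3 has {2,3,5,6,7,8,9}; col 4 has {1,2,3,5,6,8,9}; box has {2,3,5,6,8,9} → only 4 remains.
(3,5) = 1: row 3 has {2,3,4,5,6,7,8,9}; col 5 has {2,3,4,5,6,9}; box has {2,3,4,5,6,8,9} → only 1 remains.
(4,9) = 2: row 4 has {1,3,4,6,7,8,9}; col 9 has {1,3,4,5,6,7}; box has {1,3,4,6,7,8,9} → only 2 remains.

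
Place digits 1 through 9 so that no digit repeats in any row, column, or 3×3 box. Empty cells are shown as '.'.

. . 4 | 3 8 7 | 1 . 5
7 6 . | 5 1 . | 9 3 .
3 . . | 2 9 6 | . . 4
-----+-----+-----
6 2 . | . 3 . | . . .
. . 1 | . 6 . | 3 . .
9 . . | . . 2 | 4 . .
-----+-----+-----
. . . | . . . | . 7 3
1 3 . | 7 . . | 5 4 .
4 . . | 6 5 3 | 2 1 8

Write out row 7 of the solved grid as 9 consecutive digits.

852941673

row 1, column 1 = 2: row 1 has {1,3,4,5,7,8}; col 1 has {1,3,4,6,7,9}; box has {3,4,6,7} → only 2 remains.
row 1, column 2 = 9: row 1 has {1,2,3,4,5,7,8}; col 2 has {2,3,6}; box has {2,3,4,6,7} → only 9 remains.
row 1, column 8 = 6: row 1 has {1,2,3,4,5,7,8,9}; col 8 has {1,3,4,7}; box has {1,3,4,5,9} → only 6 remains.
row 2, column 3 = 8: row 2 has {1,3,5,6,7,9}; col 3 has {1,4}; box has {2,3,4,6,7,9} → only 8 remains.
row 2, column 6 = 4: row 2 has {1,3,5,6,7,8,9}; col 6 has {2,3,6,7}; box has {1,2,3,5,6,7,8,9} → only 4 remains.
row 2, column 9 = 2: row 2 has {1,3,4,5,6,7,8,9}; col 9 has {3,4,5,8}; box has {1,3,4,5,6,9} → only 2 remains.
row 3, column 3 = 5: row 3 has {2,3,4,6,9}; col 3 has {1,4,8}; box has {2,3,4,6,7,8,9} → only 5 remains.
row 3, column 8 = 8: row 3 has {2,3,4,5,6,9}; col 8 has {1,3,4,6,7}; box has {1,2,3,4,5,6,9} → only 8 remains.
row 4, column 3 = 7: row 4 has {2,3,6}; col 3 has {1,4,5,8}; box has {1,2,6,9} → only 7 remains.
row 4, column 7 = 8: row 4 has {2,3,6,7}; col 7 has {1,2,3,4,5,9}; box has {3,4} → only 8 remains.
row 6, column 3 = 3: row 6 has {2,4,9}; col 3 has {1,4,5,7,8}; box has {1,2,6,7,9} → only 3 remains.
row 6, column 5 = 7: row 6 has {2,3,4,9}; col 5 has {1,3,5,6,8,9}; box has {2,3,6} → only 7 remains.
row 6, column 8 = 5: row 6 has {2,3,4,7,9}; col 8 has {1,3,4,6,7,8}; box has {3,4,8} → only 5 remains.
row 7, column 7 = 6: row 7 has {3,7}; col 7 has {1,2,3,4,5,8,9}; box has {1,2,3,4,5,7,8} → only 6 remains.
row 8, column 5 = 2: row 8 has {1,3,4,5,7}; col 5 has {1,3,5,6,7,8,9}; box has {3,5,6,7} → only 2 remains.
row 8, column 9 = 9: row 8 has {1,2,3,4,5,7}; col 9 has {2,3,4,5,8}; box has {1,2,3,4,5,6,7,8} → only 9 remains.
row 9, column 2 = 7: row 9 has {1,2,3,4,5,6,8}; col 2 has {2,3,6,9}; box has {1,3,4} → only 7 remains.
row 9, column 3 = 9: row 9 has {1,2,3,4,5,6,7,8}; col 3 has {1,3,4,5,7,8}; box has {1,3,4,7} → only 9 remains.
row 3, column 2 = 1: row 3 has {2,3,4,5,6,8,9}; col 2 has {2,3,6,7,9}; box has {2,3,4,5,6,7,8,9} → only 1 remains.
row 3, column 7 = 7: row 3 has {1,2,3,4,5,6,8,9}; col 7 has {1,2,3,4,5,6,8,9}; box has {1,2,3,4,5,6,8,9} → only 7 remains.
row 4, column 8 = 9: row 4 has {2,3,6,7,8}; col 8 has {1,3,4,5,6,7,8}; box has {3,4,5,8} → only 9 remains.
row 4, column 9 = 1: row 4 has {2,3,6,7,8,9}; col 9 has {2,3,4,5,8,9}; box has {3,4,5,8,9} → only 1 remains.
row 5, column 8 = 2: row 5 has {1,3,6}; col 8 has {1,3,4,5,6,7,8,9}; box has {1,3,4,5,8,9} → only 2 remains.
row 5, column 9 = 7: row 5 has {1,2,3,6}; col 9 has {1,2,3,4,5,8,9}; box has {1,2,3,4,5,8,9} → only 7 remains.
row 6, column 2 = 8: row 6 has {2,3,4,5,7,9}; col 2 has {1,2,3,6,7,9}; box has {1,2,3,6,7,9} → only 8 remains.
row 6, column 4 = 1: row 6 has {2,3,4,5,7,8,9}; col 4 has {2,3,5,6,7}; box has {2,3,6,7} → only 1 remains.
row 6, column 9 = 6: row 6 has {1,2,3,4,5,7,8,9}; col 9 has {1,2,3,4,5,7,8,9}; box has {1,2,3,4,5,7,8,9} → only 6 remains.
row 7, column 2 = 5: row 7 has {3,6,7}; col 2 has {1,2,3,6,7,8,9}; box has {1,3,4,7,9} → only 5 remains.
row 7, column 3 = 2: row 7 has {3,5,6,7}; col 3 has {1,3,4,5,7,8,9}; box has {1,3,4,5,7,9} → only 2 remains.
row 7, column 5 = 4: row 7 has {2,3,5,6,7}; col 5 has {1,2,3,5,6,7,8,9}; box has {2,3,5,6,7} → only 4 remains.
row 8, column 3 = 6: row 8 has {1,2,3,4,5,7,9}; col 3 has {1,2,3,4,5,7,8,9}; box has {1,2,3,4,5,7,9} → only 6 remains.
row 8, column 6 = 8: row 8 has {1,2,3,4,5,6,7,9}; col 6 has {2,3,4,6,7}; box has {2,3,4,5,6,7} → only 8 remains.
row 4, column 4 = 4: row 4 has {1,2,3,6,7,8,9}; col 4 has {1,2,3,5,6,7}; box has {1,2,3,6,7} → only 4 remains.
row 4, column 6 = 5: row 4 has {1,2,3,4,6,7,8,9}; col 6 has {2,3,4,6,7,8}; box has {1,2,3,4,6,7} → only 5 remains.
row 5, column 1 = 5: row 5 has {1,2,3,6,7}; col 1 has {1,2,3,4,6,7,9}; box has {1,2,3,6,7,8,9} → only 5 remains.
row 5, column 2 = 4: row 5 has {1,2,3,5,6,7}; col 2 has {1,2,3,5,6,7,8,9}; box has {1,2,3,5,6,7,8,9} → only 4 remains.
row 5, column 6 = 9: row 5 has {1,2,3,4,5,6,7}; col 6 has {2,3,4,5,6,7,8}; box has {1,2,3,4,5,6,7} → only 9 remains.
row 7, column 1 = 8: row 7 has {2,3,4,5,6,7}; col 1 has {1,2,3,4,5,6,7,9}; box has {1,2,3,4,5,6,7,9} → only 8 remains.
row 7, column 4 = 9: row 7 has {2,3,4,5,6,7,8}; col 4 has {1,2,3,4,5,6,7}; box has {2,3,4,5,6,7,8} → only 9 remains.
row 7, column 6 = 1: row 7 has {2,3,4,5,6,7,8,9}; col 6 has {2,3,4,5,6,7,8,9}; box has {2,3,4,5,6,7,8,9} → only 1 remains.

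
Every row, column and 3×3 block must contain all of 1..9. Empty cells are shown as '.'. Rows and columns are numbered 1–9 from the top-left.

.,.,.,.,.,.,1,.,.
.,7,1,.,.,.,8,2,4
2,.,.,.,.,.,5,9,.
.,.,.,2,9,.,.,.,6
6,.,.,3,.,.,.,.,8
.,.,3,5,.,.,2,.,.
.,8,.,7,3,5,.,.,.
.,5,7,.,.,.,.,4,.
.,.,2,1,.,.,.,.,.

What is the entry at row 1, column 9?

row 5, column 2 = 2 (hidden single in row 5).
row 7, column 9 = 2 (hidden single in row 7).
row 9, column 8 = 8 (hidden single in column 8).
row 9, column 9 = 5 (hidden single in row 9).
row 9, column 7 = 7 (hidden single in row 9).
row 1, column 8 = 6 (hidden single in box 3).
row 7, column 8 = 1 (sole candidate).
row 6, column 8 = 7 (sole candidate).
row 5, column 8 = 5 (sole candidate).
row 4, column 8 = 3 (sole candidate).
row 4, column 7 = 4 (sole candidate).
row 5, column 7 = 9 (sole candidate).
row 6, column 9 = 1 (sole candidate).
row 7, column 7 = 6 (sole candidate).
row 8, column 7 = 3 (sole candidate).
row 8, column 9 = 9 (sole candidate).
row 4, column 2 = 1 (sole candidate).
row 5, column 3 = 4 (sole candidate).
row 6, column 2 = 9 (sole candidate).
row 7, column 3 = 9 (sole candidate).
row 8, column 1 = 1 (sole candidate).
row 6, column 1 = 8 (sole candidate).
row 7, column 1 = 4 (sole candidate).
row 9, column 1 = 3 (sole candidate).
row 9, column 2 = 6 (sole candidate).
row 9, column 5 = 4 (sole candidate).
row 9, column 6 = 9 (sole candidate).
row 4, column 3 = 5 (sole candidate).
row 6, column 5 = 6 (sole candidate).
row 6, column 6 = 4 (sole candidate).
row 1, column 3 = 8 (sole candidate).
row 2, column 5 = 5 (sole candidate).
row 3, column 3 = 6 (sole candidate).
row 4, column 1 = 7 (sole candidate).
row 4, column 6 = 8 (sole candidate).
row 2, column 1 = 9 (sole candidate).
row 2, column 4 = 6 (sole candidate).
row 2, column 6 = 3 (sole candidate).
row 8, column 4 = 8 (sole candidate).
row 8, column 5 = 2 (sole candidate).
row 8, column 6 = 6 (sole candidate).
row 1, column 1 = 5 (sole candidate).
row 1, column 5 = 7 (sole candidate).
row 1, column 6 = 2 (sole candidate).
row 1, column 9 = 3: row 1 has {1,2,5,6,7,8}; col 9 has {1,2,4,5,6,8,9}; box has {1,2,4,5,6,8,9} → only 3 remains.

3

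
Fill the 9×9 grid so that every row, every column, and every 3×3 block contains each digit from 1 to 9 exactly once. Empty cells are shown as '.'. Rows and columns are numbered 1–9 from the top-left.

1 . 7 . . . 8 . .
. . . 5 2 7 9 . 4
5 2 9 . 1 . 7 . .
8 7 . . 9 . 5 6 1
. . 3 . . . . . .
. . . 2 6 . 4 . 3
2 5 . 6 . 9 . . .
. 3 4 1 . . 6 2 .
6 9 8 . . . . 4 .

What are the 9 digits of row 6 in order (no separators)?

R2C1 = 3 (sole candidate).
R2C3 = 6 (sole candidate).
R2C8 = 1 (sole candidate).
R3C8 = 3 (sole candidate).
R3C9 = 6 (sole candidate).
R4C3 = 2 (sole candidate).
R5C7 = 2 (sole candidate).
R6C1 = 9: row 6 has {2,3,4,6}; col 1 has {1,2,3,5,6,8}; box has {2,3,7,8} → only 9 remains.
R6C2 = 1: row 6 has {2,3,4,6,9}; col 2 has {2,3,5,7,9}; box has {2,3,7,8,9} → only 1 remains.
R6C3 = 5: row 6 has {1,2,3,4,6,9}; col 3 has {2,3,4,6,7,8,9}; box has {1,2,3,7,8,9} → only 5 remains.
R6C6 = 8: row 6 has {1,2,3,4,5,6,9}; col 6 has {7,9}; box has {2,6,9} → only 8 remains.
R6C8 = 7: row 6 has {1,2,3,4,5,6,8,9}; col 8 has {1,2,3,4,6}; box has {1,2,3,4,5,6} → only 7 remains.

915268473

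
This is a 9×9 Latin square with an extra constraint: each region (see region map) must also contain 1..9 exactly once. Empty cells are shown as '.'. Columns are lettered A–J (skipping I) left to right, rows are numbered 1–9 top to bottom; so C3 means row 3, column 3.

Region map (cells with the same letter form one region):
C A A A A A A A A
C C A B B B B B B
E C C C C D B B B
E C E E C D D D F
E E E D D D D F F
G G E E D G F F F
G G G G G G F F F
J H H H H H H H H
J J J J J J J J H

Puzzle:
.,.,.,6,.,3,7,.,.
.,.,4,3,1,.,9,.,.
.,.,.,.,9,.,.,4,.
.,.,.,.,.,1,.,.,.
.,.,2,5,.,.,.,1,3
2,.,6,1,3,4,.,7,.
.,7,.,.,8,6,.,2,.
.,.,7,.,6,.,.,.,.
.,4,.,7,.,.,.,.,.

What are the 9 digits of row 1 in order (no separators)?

498623751

D7 = 9 (sole candidate).
B6 = 5 (sole candidate).
G6 = 8 (sole candidate).
J6 = 9 (sole candidate).
A1 = 4: in row 1, 4 can only go here (every other open cell in that row sees a 4).
G5 = 6 (hidden single in row 5).
E5 = 4 (hidden single in row 5).
G4 = 2 (sole candidate).
G3 = 5 (sole candidate).
G7 = 4 (sole candidate).
J7 = 5 (sole candidate).
J4 = 6 (sole candidate).
A2 = 5 (hidden single in row 2).
E4 = 7 (sole candidate).
B3 = 6 (hidden single in row 3).
H2 = 6 (hidden single in row 2).
C3 = 1 (hidden single in row 3).
C7 = 3 (sole candidate).
A7 = 1 (sole candidate).
A3 = 3 (hidden single in row 3).
B4 = 3 (hidden single in row 4).
D4 = 4 (hidden single in row 4).
C4 = 5 (hidden single in row 4).
J8 = 4 (hidden single in row 8).
A9 = 6 (hidden single in row 9).
A5 = 7 (hidden single in column 1).
F3 = 7 (hidden single in region D).
J2 = 7 (hidden single in row 2).
G9 = 1 (hidden single in region J).
G8 = 3 (sole candidate).
B8 = 1 (hidden single in row 8).
J1 = 1: in row 1, 1 can only go here (every other open cell in that row sees a 1).
H9 = 3 (hidden single in row 9).
Singles propagation stalls; C1 is still open with candidates {8,9}.
  Try C1 = 9: this forces C9=8, J9=2; then row 8 has no cell left for 2 — contradiction.
So C1 = 8.
C9 = 9 (sole candidate).
A8 = 8 (sole candidate).
D8 = 2 (sole candidate).
J9 = 8 (sole candidate).
D3 = 8 (sole candidate).
J3 = 2 (sole candidate).
A4 = 9 (sole candidate).
H4 = 8 (sole candidate).
B5 = 8 (sole candidate).
F5 = 9 (sole candidate).
F8 = 5 (sole candidate).
H8 = 9 (sole candidate).
F9 = 2 (sole candidate).
H1 = 5: row 1 has {1,3,4,6,7,8}; col 8 has {1,2,3,4,6,7,8,9}; region has {1,3,4,6,7,8} → only 5 remains.
B2 = 2 (sole candidate).
F2 = 8 (sole candidate).
E9 = 5 (sole candidate).
B1 = 9: row 1 has {1,3,4,5,6,7,8}; col 2 has {1,2,3,4,5,6,7,8}; region has {1,3,4,5,6,7,8} → only 9 remains.
E1 = 2: row 1 has {1,3,4,5,6,7,8,9}; col 5 has {1,3,4,5,6,7,8,9}; region has {1,3,4,5,6,7,8,9} → only 2 remains.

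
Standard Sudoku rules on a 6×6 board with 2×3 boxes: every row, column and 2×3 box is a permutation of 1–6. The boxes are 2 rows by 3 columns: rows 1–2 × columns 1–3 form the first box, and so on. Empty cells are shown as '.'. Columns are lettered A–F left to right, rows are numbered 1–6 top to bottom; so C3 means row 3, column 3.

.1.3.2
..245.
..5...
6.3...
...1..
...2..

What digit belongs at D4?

5

E1 = 6 (sole candidate).
A2 = 3 (sole candidate).
B2 = 6 (sole candidate).
F2 = 1 (sole candidate).
D3 = 6 (sole candidate).
D4 = 5: row 4 has {3,6}; col 4 has {1,2,3,4,6}; box has {6} → only 5 remains.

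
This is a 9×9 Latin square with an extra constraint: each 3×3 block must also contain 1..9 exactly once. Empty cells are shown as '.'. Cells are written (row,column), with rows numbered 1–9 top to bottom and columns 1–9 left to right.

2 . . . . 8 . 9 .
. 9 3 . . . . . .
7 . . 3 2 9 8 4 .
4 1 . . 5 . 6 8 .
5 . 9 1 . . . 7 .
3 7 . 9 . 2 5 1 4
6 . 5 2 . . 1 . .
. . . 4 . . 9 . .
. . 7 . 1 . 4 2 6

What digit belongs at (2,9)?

(4,3) = 2: row 4 has {1,4,5,6,8}; col 3 has {3,5,7,9}; box has {1,3,4,5,7,9} → only 2 remains.
(4,4) = 7: row 4 has {1,2,4,5,6,8}; col 4 has {1,2,3,4,9}; box has {1,2,5,9} → only 7 remains.
(4,6) = 3: row 4 has {1,2,4,5,6,7,8}; col 6 has {2,8,9}; box has {1,2,5,7,9} → only 3 remains.
(4,9) = 9: row 4 has {1,2,3,4,5,6,7,8}; col 9 has {4,6}; box has {1,4,5,6,7,8} → only 9 remains.
(7,6) = 7: row 7 has {1,2,5,6}; col 6 has {2,3,8,9}; box has {1,2,4} → only 7 remains.
(7,8) = 3: row 7 has {1,2,5,6,7}; col 8 has {1,2,4,7,8,9}; box has {1,2,4,6,9} → only 3 remains.
(7,9) = 8: row 7 has {1,2,3,5,6,7}; col 9 has {4,6,9}; box has {1,2,3,4,6,9} → only 8 remains.
(8,8) = 5: row 8 has {4,9}; col 8 has {1,2,3,4,7,8,9}; box has {1,2,3,4,6,8,9} → only 5 remains.
(8,9) = 7: row 8 has {4,5,9}; col 9 has {4,6,8,9}; box has {1,2,3,4,5,6,8,9} → only 7 remains.
(9,6) = 5: row 9 has {1,2,4,6,7}; col 6 has {2,3,7,8,9}; box has {1,2,4,7} → only 5 remains.
(2,8) = 6: row 2 has {3,9}; col 8 has {1,2,3,4,5,7,8,9}; box has {4,8,9} → only 6 remains.
(7,2) = 4: row 7 has {1,2,3,5,6,7,8}; col 2 has {1,7,9}; box has {5,6,7} → only 4 remains.
(7,5) = 9: row 7 has {1,2,3,4,5,6,7,8}; col 5 has {1,2,5}; box has {1,2,4,5,7} → only 9 remains.
(8,6) = 6: row 8 has {4,5,7,9}; col 6 has {2,3,5,7,8,9}; box has {1,2,4,5,7,9} → only 6 remains.
(9,4) = 8: row 9 has {1,2,4,5,6,7}; col 4 has {1,2,3,4,7,9}; box has {1,2,4,5,6,7,9} → only 8 remains.
(2,4) = 5: row 2 has {3,6,9}; col 4 has {1,2,3,4,7,8,9}; box has {2,3,8,9} → only 5 remains.
(5,6) = 4: row 5 has {1,5,7,9}; col 6 has {2,3,5,6,7,8,9}; box has {1,2,3,5,7,9} → only 4 remains.
(8,5) = 3: row 8 has {4,5,6,7,9}; col 5 has {1,2,5,9}; box has {1,2,4,5,6,7,8,9} → only 3 remains.
(9,1) = 9: row 9 has {1,2,4,5,6,7,8}; col 1 has {2,3,4,5,6,7}; box has {4,5,6,7} → only 9 remains.
(9,2) = 3: row 9 has {1,2,4,5,6,7,8,9}; col 2 has {1,4,7,9}; box has {4,5,6,7,9} → only 3 remains.
(1,4) = 6: row 1 has {2,8,9}; col 4 has {1,2,3,4,5,7,8,9}; box has {2,3,5,8,9} → only 6 remains.
(2,6) = 1: row 2 has {3,5,6,9}; col 6 has {2,3,4,5,6,7,8,9}; box has {2,3,5,6,8,9} → only 1 remains.
(2,9) = 2: row 2 has {1,3,5,6,9}; col 9 has {4,6,7,8,9}; box has {4,6,8,9} → only 2 remains.

2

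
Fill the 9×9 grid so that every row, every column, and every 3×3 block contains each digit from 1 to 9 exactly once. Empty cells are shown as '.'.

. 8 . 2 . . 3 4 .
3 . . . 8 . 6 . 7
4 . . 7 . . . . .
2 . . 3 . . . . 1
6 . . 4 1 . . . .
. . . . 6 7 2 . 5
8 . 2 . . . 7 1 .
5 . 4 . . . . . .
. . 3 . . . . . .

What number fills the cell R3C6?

R1C9 = 9: row 1 has {2,3,4,8}; col 9 has {1,5,7}; box has {3,4,6,7} → only 9 remains.
R1C5 = 5: row 1 has {2,3,4,8,9}; col 5 has {1,6,8}; box has {2,7,8} → only 5 remains.
R4C5 = 9: row 4 has {1,2,3}; col 5 has {1,5,6,8}; box has {1,3,4,6,7} → only 9 remains.
R6C4 = 8: row 6 has {2,5,6,7}; col 4 has {2,3,4,7}; box has {1,3,4,6,7,9} → only 8 remains.
R3C5 = 3: row 3 has {4,7}; col 5 has {1,5,6,8,9}; box has {2,5,7,8} → only 3 remains.
R4C6 = 5: row 4 has {1,2,3,9}; col 6 has {7}; box has {1,3,4,6,7,8,9} → only 5 remains.
R5C6 = 2: row 5 has {1,4,6}; col 6 has {5,7}; box has {1,3,4,5,6,7,8,9} → only 2 remains.
R7C5 = 4: row 7 has {1,2,7,8}; col 5 has {1,3,5,6,8,9}; box has {} → only 4 remains.
R2C6 = 4: in row 2, 4 can only go here (every other open cell in that row sees a 4).
R4C8 = 6: in row 4, 6 can only go here (every other open cell in that row sees a 6).
R6C2 = 4: in row 6, 4 can only go here (every other open cell in that row sees a 4).
R4C2 = 7: row 4 has {1,2,3,5,6,9}; col 2 has {4,8}; box has {2,4,6} → only 7 remains.
R4C3 = 8: row 4 has {1,2,3,5,6,7,9}; col 3 has {2,3,4}; box has {2,4,6,7} → only 8 remains.
R4C7 = 4: row 4 has {1,2,3,5,6,7,8,9}; col 7 has {2,3,6,7}; box has {1,2,5,6} → only 4 remains.
R5C8 = 7: in row 5, 7 can only go here (every other open cell in that row sees a 7).
R6C8 = 3: in row 6, 3 can only go here (every other open cell in that row sees a 3).
R5C9 = 8: row 5 has {1,2,4,6,7}; col 9 has {1,5,7,9}; box has {1,2,3,4,5,6,7} → only 8 remains.
R3C9 = 2: row 3 has {3,4,7}; col 9 has {1,5,7,8,9}; box has {3,4,6,7,9} → only 2 remains.
R5C7 = 9: row 5 has {1,2,4,6,7,8}; col 7 has {2,3,4,6,7}; box has {1,2,3,4,5,6,7,8} → only 9 remains.
R8C7 = 8: row 8 has {4,5}; col 7 has {2,3,4,6,7,9}; box has {1,7} → only 8 remains.
R9C7 = 5: row 9 has {3}; col 7 has {2,3,4,6,7,8,9}; box has {1,7,8} → only 5 remains.
R2C8 = 5: row 2 has {3,4,6,7,8}; col 8 has {1,3,4,6,7}; box has {2,3,4,6,7,9} → only 5 remains.
R3C7 = 1: row 3 has {2,3,4,7}; col 7 has {2,3,4,5,6,7,8,9}; box has {2,3,4,5,6,7,9} → only 1 remains.
R3C8 = 8: row 3 has {1,2,3,4,7}; col 8 has {1,3,4,5,6,7}; box has {1,2,3,4,5,6,7,9} → only 8 remains.
R5C3 = 5: row 5 has {1,2,4,6,7,8,9}; col 3 has {2,3,4,8}; box has {2,4,6,7,8} → only 5 remains.
R5C2 = 3: row 5 has {1,2,4,5,6,7,8,9}; col 2 has {4,7,8}; box has {2,4,5,6,7,8} → only 3 remains.
R2C2 = 2: in row 2, 2 can only go here (every other open cell in that row sees a 2).
R3C2 = 5: in row 3, 5 can only go here (every other open cell in that row sees a 5).
R7C4 = 5: in row 7, 5 can only go here (every other open cell in that row sees a 5).
R8C5 = 7: in row 8, 7 can only go here (every other open cell in that row sees a 7).
R9C5 = 2: row 9 has {3,5}; col 5 has {1,3,4,5,6,7,8,9}; box has {4,5,7} → only 2 remains.
R9C8 = 9: row 9 has {2,3,5}; col 8 has {1,3,4,5,6,7,8}; box has {1,5,7,8} → only 9 remains.
R8C8 = 2: row 8 has {4,5,7,8}; col 8 has {1,3,4,5,6,7,8,9}; box has {1,5,7,8,9} → only 2 remains.
R9C9 = 4: in row 9, 4 can only go here (every other open cell in that row sees a 4).
R9C1 = 7: in row 9, 7 can only go here (every other open cell in that row sees a 7).
R9C6 = 8: in row 9, 8 can only go here (every other open cell in that row sees an 8).
R1C1 = 1: row 1 has {2,3,4,5,8,9}; col 1 has {2,3,4,5,6,7,8}; box has {2,3,4,5,8} → only 1 remains.
R1C6 = 6: row 1 has {1,2,3,4,5,8,9}; col 6 has {2,4,5,7,8}; box has {2,3,4,5,7,8} → only 6 remains.
R2C3 = 9: row 2 has {2,3,4,5,6,7,8}; col 3 has {2,3,4,5,8}; box has {1,2,3,4,5,8} → only 9 remains.
R2C4 = 1: row 2 has {2,3,4,5,6,7,8,9}; col 4 has {2,3,4,5,7,8}; box has {2,3,4,5,6,7,8} → only 1 remains.
R3C3 = 6: row 3 has {1,2,3,4,5,7,8}; col 3 has {2,3,4,5,8,9}; box has {1,2,3,4,5,8,9} → only 6 remains.
R3C6 = 9: row 3 has {1,2,3,4,5,6,7,8}; col 6 has {2,4,5,6,7,8}; box has {1,2,3,4,5,6,7,8} → only 9 remains.

9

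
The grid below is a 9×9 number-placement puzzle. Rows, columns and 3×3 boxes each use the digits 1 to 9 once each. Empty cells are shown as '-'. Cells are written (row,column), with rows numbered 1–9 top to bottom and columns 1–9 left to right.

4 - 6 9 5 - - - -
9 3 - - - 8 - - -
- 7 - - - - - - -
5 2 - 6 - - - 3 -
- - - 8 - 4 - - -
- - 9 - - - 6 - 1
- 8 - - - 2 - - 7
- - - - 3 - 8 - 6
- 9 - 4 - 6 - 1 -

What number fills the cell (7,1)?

6

(1,2) = 1: row 1 has {4,5,6,9}; col 2 has {2,3,7,8,9}; box has {3,4,6,7,9} → only 1 remains.
(5,2) = 6: row 5 has {4,8}; col 2 has {1,2,3,7,8,9}; box has {2,5,9} → only 6 remains.
(6,2) = 4: row 6 has {1,6,9}; col 2 has {1,2,3,6,7,8,9}; box has {2,5,6,9} → only 4 remains.
(8,2) = 5: row 8 has {3,6,8}; col 2 has {1,2,3,4,6,7,8,9}; box has {8,9} → only 5 remains.
(7,1) = 6: in row 7, 6 can only go here (every other open cell in that row sees a 6).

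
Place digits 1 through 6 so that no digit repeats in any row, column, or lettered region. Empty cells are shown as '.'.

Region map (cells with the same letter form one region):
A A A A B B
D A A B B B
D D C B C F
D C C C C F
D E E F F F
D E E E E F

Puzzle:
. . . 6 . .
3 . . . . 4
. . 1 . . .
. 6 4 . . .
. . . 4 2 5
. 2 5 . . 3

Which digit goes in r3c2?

4

r2c3 = 2: row 2 has {3,4}; col 3 has {1,4,5}; region has {6} → only 2 remains.
r3c6 = 6: row 3 has {1}; col 6 has {3,4,5}; region has {2,3,4,5} → only 6 remains.
r4c6 = 1: row 4 has {4,6}; col 6 has {3,4,5,6}; region has {2,3,4,5,6} → only 1 remains.
r6c4 = 1: row 6 has {2,3,5}; col 4 has {4,6}; region has {2,5} → only 1 remains.
r1c3 = 3: row 1 has {6}; col 3 has {1,2,4,5}; region has {2,6} → only 3 remains.
r1c6 = 2: row 1 has {3,6}; col 6 has {1,3,4,5,6}; region has {4} → only 2 remains.
r2c4 = 5: row 2 has {2,3,4}; col 4 has {1,4,6}; region has {2,4} → only 5 remains.
r3c4 = 3: row 3 has {1,6}; col 4 has {1,4,5,6}; region has {2,4,5} → only 3 remains.
r3c5 = 5: row 3 has {1,3,6}; col 5 has {2}; region has {1,4,6} → only 5 remains.
r4c4 = 2: row 4 has {1,4,6}; col 4 has {1,3,4,5,6}; region has {1,4,5,6} → only 2 remains.
r4c5 = 3: row 4 has {1,2,4,6}; col 5 has {2,5}; region has {1,2,4,5,6} → only 3 remains.
r5c2 = 3: row 5 has {2,4,5}; col 2 has {2,6}; region has {1,2,5} → only 3 remains.
r5c3 = 6: row 5 has {2,3,4,5}; col 3 has {1,2,3,4,5}; region has {1,2,3,5} → only 6 remains.
r6c5 = 4: row 6 has {1,2,3,5}; col 5 has {2,3,5}; region has {1,2,3,5,6} → only 4 remains.
r1c5 = 1: row 1 has {2,3,6}; col 5 has {2,3,4,5}; region has {2,3,4,5} → only 1 remains.
r2c2 = 1: row 2 has {2,3,4,5}; col 2 has {2,3,6}; region has {2,3,6} → only 1 remains.
r2c5 = 6: row 2 has {1,2,3,4,5}; col 5 has {1,2,3,4,5}; region has {1,2,3,4,5} → only 6 remains.
r3c2 = 4: row 3 has {1,3,5,6}; col 2 has {1,2,3,6}; region has {3} → only 4 remains.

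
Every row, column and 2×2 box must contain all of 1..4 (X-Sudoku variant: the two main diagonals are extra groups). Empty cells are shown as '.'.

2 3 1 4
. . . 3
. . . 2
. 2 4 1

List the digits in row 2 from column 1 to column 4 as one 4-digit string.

1423

row 2, column 2 = 4: row 2 has {3}; col 2 has {2,3}; box has {2,3}; main diagonal has {1,2} → only 4 remains.
row 2, column 3 = 2: row 2 has {3,4}; col 3 has {1,4}; box has {1,3,4}; anti-diagonal has {4} → only 2 remains.
row 3, column 2 = 1 (sole candidate).
row 3, column 3 = 3 (sole candidate).
row 4, column 1 = 3 (sole candidate).
row 2, column 1 = 1: row 2 has {2,3,4}; col 1 has {2,3}; box has {2,3,4} → only 1 remains.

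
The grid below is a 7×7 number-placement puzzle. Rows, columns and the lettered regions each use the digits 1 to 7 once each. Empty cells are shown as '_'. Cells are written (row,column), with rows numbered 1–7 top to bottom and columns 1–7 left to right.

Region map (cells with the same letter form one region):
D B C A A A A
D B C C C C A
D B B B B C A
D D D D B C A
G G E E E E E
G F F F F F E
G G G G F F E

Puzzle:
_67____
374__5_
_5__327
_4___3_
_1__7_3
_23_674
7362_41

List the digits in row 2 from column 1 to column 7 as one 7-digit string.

(1,6) = 1: row 1 has {6,7}; col 6 has {2,3,4,5,7}; region has {7} → only 1 remains.
(2,5) = 1: row 2 has {3,4,5,7}; col 5 has {3,6,7}; region has {2,3,4,5,7} → only 1 remains.
(3,3) = 1: row 3 has {2,3,5,7}; col 3 has {3,4,6,7}; region has {3,5,6,7} → only 1 remains.
(3,4) = 4: row 3 has {1,2,3,5,7}; col 4 has {2}; region has {1,3,5,6,7} → only 4 remains.
(4,5) = 2: row 4 has {3,4}; col 5 has {1,3,6,7}; region has {1,3,4,5,6,7} → only 2 remains.
(5,6) = 6: row 5 has {1,3,7}; col 6 has {1,2,3,4,5,7}; region has {1,3,4,7} → only 6 remains.
(6,1) = 5: row 6 has {2,3,4,6,7}; col 1 has {3,7}; region has {1,2,3,6,7} → only 5 remains.
(6,4) = 1: row 6 has {2,3,4,5,6,7}; col 4 has {2,4}; region has {2,3,4,6,7} → only 1 remains.
(7,5) = 5: row 7 has {1,2,3,4,6,7}; col 5 has {1,2,3,6,7}; region has {1,2,3,4,6,7} → only 5 remains.
(1,1) = 2: row 1 has {1,6,7}; col 1 has {3,5,7}; region has {3,4} → only 2 remains.
(1,5) = 4: row 1 has {1,2,6,7}; col 5 has {1,2,3,5,6,7}; region has {1,7} → only 4 remains.
(1,7) = 5: row 1 has {1,2,4,6,7}; col 7 has {1,3,4,7}; region has {1,4,7} → only 5 remains.
(2,4) = 6: row 2 has {1,3,4,5,7}; col 4 has {1,2,4}; region has {1,2,3,4,5,7} → only 6 remains.
(2,7) = 2: row 2 has {1,3,4,5,6,7}; col 7 has {1,3,4,5,7}; region has {1,4,5,7} → only 2 remains.

3746152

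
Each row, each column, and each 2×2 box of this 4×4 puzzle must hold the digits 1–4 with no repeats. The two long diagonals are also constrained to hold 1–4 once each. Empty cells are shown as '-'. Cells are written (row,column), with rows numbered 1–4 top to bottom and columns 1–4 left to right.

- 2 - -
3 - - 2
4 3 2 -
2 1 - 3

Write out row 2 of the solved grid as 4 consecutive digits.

3412

(1,1) = 1: row 1 has {2}; col 1 has {2,3,4}; box has {2,3}; main diagonal has {2,3} → only 1 remains.
(1,4) = 4: row 1 has {1,2}; col 4 has {2,3}; box has {2}; anti-diagonal has {2,3} → only 4 remains.
(2,2) = 4: row 2 has {2,3}; col 2 has {1,2,3}; box has {1,2,3}; main diagonal has {1,2,3} → only 4 remains.
(2,3) = 1: row 2 has {2,3,4}; col 3 has {2}; box has {2,4}; anti-diagonal has {2,3,4} → only 1 remains.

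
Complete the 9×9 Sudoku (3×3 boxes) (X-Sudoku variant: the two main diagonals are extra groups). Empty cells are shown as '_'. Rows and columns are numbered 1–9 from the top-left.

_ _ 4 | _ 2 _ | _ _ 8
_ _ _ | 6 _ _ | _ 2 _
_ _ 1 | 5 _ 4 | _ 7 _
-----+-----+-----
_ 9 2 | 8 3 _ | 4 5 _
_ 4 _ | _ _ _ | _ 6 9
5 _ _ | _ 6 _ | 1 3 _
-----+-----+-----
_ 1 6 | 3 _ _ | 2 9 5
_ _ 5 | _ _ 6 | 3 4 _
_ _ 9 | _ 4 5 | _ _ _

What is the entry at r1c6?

r1c8 = 1 (sole candidate).
r3c7 = 9 (sole candidate).
r4c9 = 7 (sole candidate).
r5c7 = 8 (sole candidate).
r6c9 = 2 (sole candidate).
r8c2 = 7 (sole candidate).
r8c9 = 1 (sole candidate).
r9c1 = 3 (sole candidate).
r9c8 = 8 (sole candidate).
r9c9 = 6 (sole candidate).
r2c7 = 5 (sole candidate).
r3c5 = 8 (sole candidate).
r3c9 = 3 (sole candidate).
r4c6 = 1 (sole candidate).
r5c5 = 5 (sole candidate).
r6c2 = 8 (sole candidate).
r6c3 = 7 (sole candidate).
r6c4 = 4 (sole candidate).
r6c6 = 9 (sole candidate).
r7c5 = 7 (sole candidate).
r7c6 = 8 (sole candidate).
r8c5 = 9 (sole candidate).
r9c2 = 2 (sole candidate).
r9c4 = 1 (sole candidate).
r9c7 = 7 (sole candidate).
r1c1 = 7 (sole candidate).
r1c4 = 9 (sole candidate).
r1c6 = 3: row 1 has {1,2,4,7,8,9}; col 6 has {1,4,5,6,8,9}; box has {2,4,5,6,8,9} → only 3 remains.

3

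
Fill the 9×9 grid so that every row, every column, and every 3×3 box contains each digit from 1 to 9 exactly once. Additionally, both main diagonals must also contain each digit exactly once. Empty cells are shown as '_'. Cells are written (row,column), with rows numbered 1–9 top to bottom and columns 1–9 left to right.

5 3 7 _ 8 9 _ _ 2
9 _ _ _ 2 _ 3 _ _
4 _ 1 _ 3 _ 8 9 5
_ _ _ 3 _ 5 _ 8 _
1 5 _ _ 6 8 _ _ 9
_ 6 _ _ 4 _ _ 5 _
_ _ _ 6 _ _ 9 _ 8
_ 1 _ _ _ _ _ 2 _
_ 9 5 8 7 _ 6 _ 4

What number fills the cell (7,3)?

(2,2) = 8: row 2 has {2,3,9}; col 2 has {1,3,5,6,9}; box has {1,3,4,5,7,9}; main diagonal has {1,2,3,4,5,6,9} → only 8 remains.
(2,3) = 6: row 2 has {2,3,8,9}; col 3 has {1,5,7}; box has {1,3,4,5,7,8,9} → only 6 remains.
(3,2) = 2: row 3 has {1,3,4,5,8,9}; col 2 has {1,3,5,6,8,9}; box has {1,3,4,5,6,7,8,9} → only 2 remains.
(3,4) = 7: row 3 has {1,2,3,4,5,8,9}; col 4 has {3,6,8}; box has {2,3,8,9} → only 7 remains.
(3,6) = 6: row 3 has {1,2,3,4,5,7,8,9}; col 6 has {5,8,9}; box has {2,3,7,8,9} → only 6 remains.
(5,4) = 2: row 5 has {1,5,6,8,9}; col 4 has {3,6,7,8}; box has {3,4,5,6,8} → only 2 remains.
(6,4) = 9: row 6 has {4,5,6}; col 4 has {2,3,6,7,8}; box has {2,3,4,5,6,8}; anti-diagonal has {1,2,5,6,8} → only 9 remains.
(6,6) = 7: row 6 has {4,5,6,9}; col 6 has {5,6,8,9}; box has {2,3,4,5,6,8,9}; main diagonal has {1,2,3,4,5,6,8,9} → only 7 remains.
(9,1) = 3: row 9 has {4,5,6,7,8,9}; col 1 has {1,4,5,9}; box has {1,5,9}; anti-diagonal has {1,2,5,6,8,9} → only 3 remains.
(9,8) = 1: row 9 has {3,4,5,6,7,8,9}; col 8 has {2,5,8,9}; box has {2,4,6,8,9} → only 1 remains.
(4,5) = 1: row 4 has {3,5,8}; col 5 has {2,3,4,6,7,8}; box has {2,3,4,5,6,7,8,9} → only 1 remains.
(7,3) = 4: row 7 has {6,8,9}; col 3 has {1,5,6,7}; box has {1,3,5,9}; anti-diagonal has {1,2,3,5,6,8,9} → only 4 remains.

4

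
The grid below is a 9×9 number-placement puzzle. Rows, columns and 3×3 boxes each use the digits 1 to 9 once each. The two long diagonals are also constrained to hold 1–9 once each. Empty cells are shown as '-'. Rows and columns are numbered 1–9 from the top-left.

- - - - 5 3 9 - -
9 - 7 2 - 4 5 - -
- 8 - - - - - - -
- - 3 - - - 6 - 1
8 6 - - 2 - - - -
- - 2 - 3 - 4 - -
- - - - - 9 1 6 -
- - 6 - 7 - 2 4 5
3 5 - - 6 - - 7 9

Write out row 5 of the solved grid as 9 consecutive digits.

869421357

R1C1 = 6 (sole candidate).
R2C2 = 3 (sole candidate).
R3C3 = 5 (sole candidate).
R3C7 = 7 (sole candidate).
R5C7 = 3: row 5 has {2,6,8}; col 7 has {1,2,4,5,6,7,9}; box has {1,4,6} → only 3 remains.
R5C9 = 7: row 5 has {2,3,6,8}; col 9 has {1,5,9}; box has {1,3,4,6} → only 7 remains.
R6C9 = 8 (sole candidate).
R7C9 = 3 (sole candidate).
R8C1 = 1 (sole candidate).
R8C2 = 9 (sole candidate).
R8C6 = 8 (sole candidate).
R9C7 = 8 (sole candidate).
R1C9 = 4 (sole candidate).
R2C9 = 6 (sole candidate).
R3C9 = 2 (sole candidate).
R4C6 = 5 (sole candidate).
R5C6 = 1: row 5 has {2,3,6,7,8}; col 6 has {3,4,5,8,9}; box has {2,3,5} → only 1 remains.
R6C4 = 6 (sole candidate).
R6C6 = 7 (sole candidate).
R7C3 = 8 (sole candidate).
R7C5 = 4 (sole candidate).
R8C4 = 3 (sole candidate).
R9C3 = 4 (sole candidate).
R9C4 = 1 (sole candidate).
R9C6 = 2 (sole candidate).
R1C3 = 1 (sole candidate).
R1C8 = 8 (sole candidate).
R2C8 = 1 (sole candidate).
R3C1 = 4 (sole candidate).
R3C4 = 9 (sole candidate).
R3C5 = 1 (sole candidate).
R3C6 = 6 (sole candidate).
R3C8 = 3 (sole candidate).
R4C1 = 7 (sole candidate).
R4C2 = 4 (sole candidate).
R4C4 = 8 (sole candidate).
R4C5 = 9 (sole candidate).
R4C8 = 2 (sole candidate).
R5C3 = 9: row 5 has {1,2,3,6,7,8}; col 3 has {1,2,3,4,5,6,7,8}; box has {2,3,4,6,7,8} → only 9 remains.
R5C4 = 4: row 5 has {1,2,3,6,7,8,9}; col 4 has {1,2,3,6,8,9}; box has {1,2,3,5,6,7,8,9} → only 4 remains.
R5C8 = 5: row 5 has {1,2,3,4,6,7,8,9}; col 8 has {1,2,3,4,6,7,8}; box has {1,2,3,4,6,7,8} → only 5 remains.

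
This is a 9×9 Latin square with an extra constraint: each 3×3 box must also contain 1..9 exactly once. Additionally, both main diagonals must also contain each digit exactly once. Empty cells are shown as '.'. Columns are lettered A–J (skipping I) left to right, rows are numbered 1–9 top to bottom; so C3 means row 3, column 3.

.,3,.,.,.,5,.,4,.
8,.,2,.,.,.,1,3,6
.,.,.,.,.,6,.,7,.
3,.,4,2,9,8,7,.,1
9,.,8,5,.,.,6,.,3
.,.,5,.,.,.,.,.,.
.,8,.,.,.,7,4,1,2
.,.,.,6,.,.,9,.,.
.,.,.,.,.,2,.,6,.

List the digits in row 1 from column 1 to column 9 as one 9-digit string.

J1 = 9: row 1 has {3,4,5}; col 9 has {1,2,3,6}; box has {1,3,4,6,7}; anti-diagonal has {3,8} → only 9 remains.
B4 = 6: row 4 has {1,2,3,4,7,8,9}; col 2 has {3,8}; box has {3,4,5,8,9} → only 6 remains.
H4 = 5: row 4 has {1,2,3,4,6,7,8,9}; col 8 has {1,3,4,6,7}; box has {1,3,6,7} → only 5 remains.
H5 = 2: row 5 has {3,5,6,8,9}; col 8 has {1,3,4,5,6,7}; box has {1,3,5,6,7} → only 2 remains.
G6 = 8: row 6 has {5}; col 7 has {1,4,6,7,9}; box has {1,2,3,5,6,7} → only 8 remains.
H6 = 9: row 6 has {5,8}; col 8 has {1,2,3,4,5,6,7}; box has {1,2,3,5,6,7,8} → only 9 remains.
J6 = 4: row 6 has {5,8,9}; col 9 has {1,2,3,6,9}; box has {1,2,3,5,6,7,8,9} → only 4 remains.
C7 = 6: row 7 has {1,2,4,7,8}; col 3 has {2,4,5,8}; box has {8}; anti-diagonal has {3,8,9} → only 6 remains.
H8 = 8: row 8 has {6,9}; col 8 has {1,2,3,4,5,6,7,9}; box has {1,2,4,6,9}; main diagonal has {2,4} → only 8 remains.
G1 = 2: row 1 has {3,4,5,9}; col 7 has {1,4,6,7,8,9}; box has {1,3,4,6,7,9} → only 2 remains.
G3 = 5: row 3 has {6,7}; col 7 has {1,2,4,6,7,8,9}; box has {1,2,3,4,6,7,9}; anti-diagonal has {3,6,8,9} → only 5 remains.
J3 = 8: row 3 has {5,6,7}; col 9 has {1,2,3,4,6,9}; box has {1,2,3,4,5,6,7,9} → only 8 remains.
A7 = 5: row 7 has {1,2,4,6,7,8}; col 1 has {3,8,9}; box has {6,8} → only 5 remains.
E7 = 3: row 7 has {1,2,4,5,6,7,8}; col 5 has {9}; box has {2,6,7} → only 3 remains.
G9 = 3: row 9 has {2,6}; col 7 has {1,2,4,5,6,7,8,9}; box has {1,2,4,6,8,9} → only 3 remains.
D7 = 9: row 7 has {1,2,3,4,5,6,7,8}; col 4 has {2,5,6}; box has {2,3,6,7} → only 9 remains.
A1 = 6: in row 1, 6 can only go here (every other open cell in that row sees a 6).
B2 = 5: in row 2, 5 can only go here (every other open cell in that row sees a 5).
J9 = 7: row 9 has {2,3,6}; col 9 has {1,2,3,4,6,8,9}; box has {1,2,3,4,6,8,9}; main diagonal has {2,4,5,6,8} → only 7 remains.
E5 = 1: row 5 has {2,3,5,6,8,9}; col 5 has {3,9}; box has {2,5,8,9}; main diagonal has {2,4,5,6,7,8}; anti-diagonal has {3,5,6,8,9} → only 1 remains.
F5 = 4: row 5 has {1,2,3,5,6,8,9}; col 6 has {2,5,6,7,8}; box has {1,2,5,8,9} → only 4 remains.
D6 = 7: row 6 has {4,5,8,9}; col 4 has {2,5,6,9}; box has {1,2,4,5,8,9}; anti-diagonal has {1,3,5,6,8,9} → only 7 remains.
E6 = 6: row 6 has {4,5,7,8,9}; col 5 has {1,3,9}; box has {1,2,4,5,7,8,9} → only 6 remains.
F6 = 3: row 6 has {4,5,6,7,8,9}; col 6 has {2,4,5,6,7,8}; box has {1,2,4,5,6,7,8,9}; main diagonal has {1,2,4,5,6,7,8} → only 3 remains.
F8 = 1: row 8 has {6,8,9}; col 6 has {2,3,4,5,6,7,8}; box has {2,3,6,7,9} → only 1 remains.
J8 = 5: row 8 has {1,6,8,9}; col 9 has {1,2,3,4,6,7,8,9}; box has {1,2,3,4,6,7,8,9} → only 5 remains.
A9 = 4: row 9 has {2,3,6,7}; col 1 has {3,5,6,8,9}; box has {5,6,8}; anti-diagonal has {1,3,5,6,7,8,9} → only 4 remains.
D9 = 8: row 9 has {2,3,4,6,7}; col 4 has {2,5,6,7,9}; box has {1,2,3,6,7,9} → only 8 remains.
E9 = 5: row 9 has {2,3,4,6,7,8}; col 5 has {1,3,6,9}; box has {1,2,3,6,7,8,9} → only 5 remains.
D1 = 1: row 1 has {2,3,4,5,6,9}; col 4 has {2,5,6,7,8,9}; box has {5,6} → only 1 remains.
D2 = 4: row 2 has {1,2,3,5,6,8}; col 4 has {1,2,5,6,7,8,9}; box has {1,5,6} → only 4 remains.
E2 = 7: row 2 has {1,2,3,4,5,6,8}; col 5 has {1,3,5,6,9}; box has {1,4,5,6} → only 7 remains.
F2 = 9: row 2 has {1,2,3,4,5,6,7,8}; col 6 has {1,2,3,4,5,6,7,8}; box has {1,4,5,6,7} → only 9 remains.
A3 = 1: row 3 has {5,6,7,8}; col 1 has {3,4,5,6,8,9}; box has {2,3,5,6,8} → only 1 remains.
C3 = 9: row 3 has {1,5,6,7,8}; col 3 has {2,4,5,6,8}; box has {1,2,3,5,6,8}; main diagonal has {1,2,3,4,5,6,7,8} → only 9 remains.
D3 = 3: row 3 has {1,5,6,7,8,9}; col 4 has {1,2,4,5,6,7,8,9}; box has {1,4,5,6,7,9} → only 3 remains.
E3 = 2: row 3 has {1,3,5,6,7,8,9}; col 5 has {1,3,5,6,7,9}; box has {1,3,4,5,6,7,9} → only 2 remains.
B5 = 7: row 5 has {1,2,3,4,5,6,8,9}; col 2 has {3,5,6,8}; box has {3,4,5,6,8,9} → only 7 remains.
A6 = 2: row 6 has {3,4,5,6,7,8,9}; col 1 has {1,3,4,5,6,8,9}; box has {3,4,5,6,7,8,9} → only 2 remains.
B6 = 1: row 6 has {2,3,4,5,6,7,8,9}; col 2 has {3,5,6,7,8}; box has {2,3,4,5,6,7,8,9} → only 1 remains.
A8 = 7: row 8 has {1,5,6,8,9}; col 1 has {1,2,3,4,5,6,8,9}; box has {4,5,6,8} → only 7 remains.
B8 = 2: row 8 has {1,5,6,7,8,9}; col 2 has {1,3,5,6,7,8}; box has {4,5,6,7,8}; anti-diagonal has {1,3,4,5,6,7,8,9} → only 2 remains.
C8 = 3: row 8 has {1,2,5,6,7,8,9}; col 3 has {2,4,5,6,8,9}; box has {2,4,5,6,7,8} → only 3 remains.
E8 = 4: row 8 has {1,2,3,5,6,7,8,9}; col 5 has {1,2,3,5,6,7,9}; box has {1,2,3,5,6,7,8,9} → only 4 remains.
B9 = 9: row 9 has {2,3,4,5,6,7,8}; col 2 has {1,2,3,5,6,7,8}; box has {2,3,4,5,6,7,8} → only 9 remains.
C9 = 1: row 9 has {2,3,4,5,6,7,8,9}; col 3 has {2,3,4,5,6,8,9}; box has {2,3,4,5,6,7,8,9} → only 1 remains.
C1 = 7: row 1 has {1,2,3,4,5,6,9}; col 3 has {1,2,3,4,5,6,8,9}; box has {1,2,3,5,6,8,9} → only 7 remains.
E1 = 8: row 1 has {1,2,3,4,5,6,7,9}; col 5 has {1,2,3,4,5,6,7,9}; box has {1,2,3,4,5,6,7,9} → only 8 remains.

637185249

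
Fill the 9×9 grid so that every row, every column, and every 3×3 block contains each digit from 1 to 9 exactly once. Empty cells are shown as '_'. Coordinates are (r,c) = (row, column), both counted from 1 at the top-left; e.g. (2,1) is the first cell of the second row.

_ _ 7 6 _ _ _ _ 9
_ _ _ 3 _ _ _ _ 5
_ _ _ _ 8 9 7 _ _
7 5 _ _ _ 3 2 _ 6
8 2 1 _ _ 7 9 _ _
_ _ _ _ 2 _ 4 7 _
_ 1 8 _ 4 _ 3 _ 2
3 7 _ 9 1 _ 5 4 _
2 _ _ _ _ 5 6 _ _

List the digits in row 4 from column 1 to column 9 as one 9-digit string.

754193286

(1,5) = 5 (sole candidate).
(2,5) = 7 (sole candidate).
(4,5) = 9: row 4 has {2,3,5,6,7}; col 5 has {1,2,4,5,7,8}; box has {2,3,7} → only 9 remains.
(5,5) = 6 (sole candidate).
(5,9) = 3 (sole candidate).
(7,4) = 7 (sole candidate).
(7,6) = 6 (sole candidate).
(7,8) = 9 (sole candidate).
(8,3) = 6 (sole candidate).
(8,9) = 8 (sole candidate).
(9,4) = 8 (sole candidate).
(9,5) = 3 (sole candidate).
(9,8) = 1 (sole candidate).
(9,9) = 7 (sole candidate).
(4,3) = 4: row 4 has {2,3,5,6,7,9}; col 3 has {1,6,7,8}; box has {1,2,5,7,8} → only 4 remains.
(4,4) = 1: row 4 has {2,3,4,5,6,7,9}; col 4 has {3,6,7,8,9}; box has {2,3,6,7,9} → only 1 remains.
(4,8) = 8: row 4 has {1,2,3,4,5,6,7,9}; col 8 has {1,4,7,9}; box has {2,3,4,6,7,9} → only 8 remains.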